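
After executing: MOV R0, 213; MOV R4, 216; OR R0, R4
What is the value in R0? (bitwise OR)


Register state trace:
  MOV R0, 213  → R0 = 213 (0b11010101)
  MOV R4, 216  → R4 = 216 (0b11011000)
  OR R0, R4   → R0 = 213 OR 216 = 221 (0b11011101)
Final: R0 = 221

221


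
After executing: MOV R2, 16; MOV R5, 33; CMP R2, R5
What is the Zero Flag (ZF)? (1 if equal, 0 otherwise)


Register state trace:
  MOV R2, 16  → R2 = 16
  MOV R5, 33  → R5 = 33
  CMP R2, R5  → computes 16 - 33 = -17
  Result is nonzero, so values are not equal
ZF = 0

0


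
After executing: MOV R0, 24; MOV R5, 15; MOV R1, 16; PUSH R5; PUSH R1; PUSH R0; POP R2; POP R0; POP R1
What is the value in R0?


Stack trace (top is rightmost):
  MOV R0, 24  → R0 = 24
  MOV R5, 15  → R5 = 15
  MOV R1, 16  → R1 = 16
  PUSH R5  → stack: [15]
  PUSH R1  → stack: [15, 16]
  PUSH R0  → stack: [15, 16, 24]
  POP R2  → R2 = 24, stack: [15, 16]
  POP R0  → R0 = 16, stack: [15]
  POP R1  → R1 = 15, stack: []
Final: R0 = 16

16


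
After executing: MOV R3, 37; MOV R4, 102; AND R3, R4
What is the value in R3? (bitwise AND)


Register state trace:
  MOV R3, 37  → R3 = 37 (0b00100101)
  MOV R4, 102  → R4 = 102 (0b01100110)
  AND R3, R4  → R3 = 37 AND 102 = 36 (0b00100100)
Final: R3 = 36

36


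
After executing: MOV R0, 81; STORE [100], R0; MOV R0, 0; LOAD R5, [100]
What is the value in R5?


Register and memory trace:
  MOV R0, 81  → R0 = 81
  STORE [100], R0  → mem[100] = 81
  MOV R0, 0  → R0 = 0
  LOAD R5, [100]  → R5 = mem[100] = 81
Final: R5 = 81

81


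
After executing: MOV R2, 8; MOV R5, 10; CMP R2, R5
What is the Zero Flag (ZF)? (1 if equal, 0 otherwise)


Register state trace:
  MOV R2, 8  → R2 = 8
  MOV R5, 10  → R5 = 10
  CMP R2, R5  → computes 8 - 10 = -2
  Result is nonzero, so values are not equal
ZF = 0

0


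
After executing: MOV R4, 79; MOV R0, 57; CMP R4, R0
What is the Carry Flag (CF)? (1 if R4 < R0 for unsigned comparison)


Register state trace:
  MOV R4, 79  → R4 = 79
  MOV R0, 57  → R0 = 57
  CMP R4, R0  → unsigned 79 - 57: no borrow
  79 >= 57, so CF = 0
CF = 0

0


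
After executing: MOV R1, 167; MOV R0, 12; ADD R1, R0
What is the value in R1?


Register state trace:
  MOV R1, 167  → R1 = 167
  MOV R0, 12  → R0 = 12
  ADD R1, R0  → R1 = 167 + 12 = 179
Final: R1 = 179

179


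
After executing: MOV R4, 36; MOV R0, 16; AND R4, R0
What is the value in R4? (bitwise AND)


Register state trace:
  MOV R4, 36  → R4 = 36 (0b00100100)
  MOV R0, 16  → R0 = 16 (0b00010000)
  AND R4, R0  → R4 = 36 AND 16 = 0 (0b00000000)
Final: R4 = 0

0


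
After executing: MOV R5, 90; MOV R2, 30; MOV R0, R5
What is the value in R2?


Register state trace:
  MOV R5, 90  → R5 = 90
  MOV R2, 30  → R2 = 30
  MOV R0, R5  → R0 = 90
Final: R2 = 30

30


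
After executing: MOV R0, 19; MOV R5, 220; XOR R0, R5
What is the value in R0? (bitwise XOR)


Register state trace:
  MOV R0, 19  → R0 = 19 (0b00010011)
  MOV R5, 220  → R5 = 220 (0b11011100)
  XOR R0, R5  → R0 = 19 XOR 220 = 207 (0b11001111)
Final: R0 = 207

207


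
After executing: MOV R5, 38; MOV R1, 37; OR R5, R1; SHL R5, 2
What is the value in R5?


Register state trace:
  MOV R5, 38  → R5 = 38 (0b00100110)
  MOV R1, 37  → R1 = 37 (0b00100101)
  OR R5, R1  → R5 = 38 OR 37 = 39 (0b00100111)
  SHL R5, 2  → R5 = 39 << 2 = 156
Final: R5 = 156

156


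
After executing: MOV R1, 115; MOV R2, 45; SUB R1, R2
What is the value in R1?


Register state trace:
  MOV R1, 115  → R1 = 115
  MOV R2, 45  → R2 = 45
  SUB R1, R2  → R1 = 115 - 45 = 70
Final: R1 = 70

70


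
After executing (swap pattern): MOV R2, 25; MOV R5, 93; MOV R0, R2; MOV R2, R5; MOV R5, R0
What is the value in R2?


Register state trace (swap pattern):
  MOV R2, 25  → R2 = 25
  MOV R5, 93  → R5 = 93
  MOV R0, R2  → R0 = 25  (save R2)
  MOV R2, R5  → R2 = 93  (R2 gets R5's value)
  MOV R5, R0  → R5 = 25  (R5 gets saved value)
Final: R2 = 93

93


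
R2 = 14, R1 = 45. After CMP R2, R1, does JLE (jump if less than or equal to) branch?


Trace:
  R2 = 14, R1 = 45
  CMP R2, R1  → compares 14 vs 45
  JLE checks: is 14 less than or equal to 45?
  14 < 45, so condition is true
Branch taken: Yes

Yes


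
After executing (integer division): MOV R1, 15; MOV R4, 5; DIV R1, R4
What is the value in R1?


Register state trace:
  MOV R1, 15  → R1 = 15
  MOV R4, 5  → R4 = 5
  DIV R1, R4  → R1 = 15 // 5 = 3
Final: R1 = 3

3


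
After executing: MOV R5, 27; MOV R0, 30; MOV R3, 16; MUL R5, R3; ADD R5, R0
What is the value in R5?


Register state trace:
  MOV R5, 27  → R5 = 27
  MOV R0, 30  → R0 = 30
  MOV R3, 16  → R3 = 16
  MUL R5, R3  → R5 = 27 * 16 = 432
  ADD R5, R0  → R5 = 432 + 30 = 462
Final: R5 = 462

462


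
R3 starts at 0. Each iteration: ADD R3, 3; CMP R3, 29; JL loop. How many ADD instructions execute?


Loop trace (R3 starts at 0, target 29, step 3):
  ADD #1: R3 = 0 + 3 = 3  → 3 < 29, loop
  ADD #2: R3 = 3 + 3 = 6  → 6 < 29, loop
  ADD #3: R3 = 6 + 3 = 9  → 9 < 29, loop
  ADD #4: R3 = 9 + 3 = 12  → 12 < 29, loop
  ADD #5: R3 = 12 + 3 = 15  → 15 < 29, loop
  ADD #6: R3 = 15 + 3 = 18  → 18 < 29, loop
  ADD #7: R3 = 18 + 3 = 21  → 21 < 29, loop
  ADD #8: R3 = 21 + 3 = 24  → 24 < 29, loop
  ADD #9: R3 = 24 + 3 = 27  → 27 < 29, loop
  ADD #10: R3 = 27 + 3 = 30  → 30 >= 29, exit
Total ADD instructions: 10

10


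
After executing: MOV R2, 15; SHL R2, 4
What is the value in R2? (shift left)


Register state trace:
  MOV R2, 15  → R2 = 15
  SHL R2, 4  → R2 = 15 << 4 = 15 * 2^4 = 240
Final: R2 = 240

240


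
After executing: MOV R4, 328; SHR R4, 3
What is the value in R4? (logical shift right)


Register state trace:
  MOV R4, 328  → R4 = 328
  SHR R4, 3  → R4 = 328 >> 3 = 328 // 2^3 = 41
Final: R4 = 41

41


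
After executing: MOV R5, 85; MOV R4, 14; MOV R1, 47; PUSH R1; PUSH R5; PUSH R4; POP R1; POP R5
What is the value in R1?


Stack trace (top is rightmost):
  MOV R5, 85  → R5 = 85
  MOV R4, 14  → R4 = 14
  MOV R1, 47  → R1 = 47
  PUSH R1  → stack: [47]
  PUSH R5  → stack: [47, 85]
  PUSH R4  → stack: [47, 85, 14]
  POP R1  → R1 = 14, stack: [47, 85]
  POP R5  → R5 = 85, stack: [47]
Final: R1 = 14

14


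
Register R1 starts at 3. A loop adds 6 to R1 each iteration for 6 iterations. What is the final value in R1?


Starting value: R1 = 3
  Iter 1: R1 = 3 + 6 = 9
  Iter 2: R1 = 9 + 6 = 15
  Iter 3: R1 = 15 + 6 = 21
  Iter 4: R1 = 21 + 6 = 27
  Iter 5: R1 = 27 + 6 = 33
  Iter 6: R1 = 33 + 6 = 39
Final: R1 = 39

39


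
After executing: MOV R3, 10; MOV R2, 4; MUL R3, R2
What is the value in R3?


Register state trace:
  MOV R3, 10  → R3 = 10
  MOV R2, 4  → R2 = 4
  MUL R3, R2  → R3 = 10 * 4 = 40
Final: R3 = 40

40


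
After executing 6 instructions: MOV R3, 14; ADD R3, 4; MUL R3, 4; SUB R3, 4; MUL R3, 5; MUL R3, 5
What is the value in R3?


Register state trace:
  MOV R3, 14  → R3 = 14
  ADD R3, 4  → R3 = 14 + 4 = 18
  MUL R3, 4  → R3 = 18 * 4 = 72
  SUB R3, 4  → R3 = 72 - 4 = 68
  MUL R3, 5  → R3 = 68 * 5 = 340
  MUL R3, 5  → R3 = 340 * 5 = 1700
Final: R3 = 1700

1700


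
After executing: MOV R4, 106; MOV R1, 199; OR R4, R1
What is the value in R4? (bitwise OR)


Register state trace:
  MOV R4, 106  → R4 = 106 (0b01101010)
  MOV R1, 199  → R1 = 199 (0b11000111)
  OR R4, R1   → R4 = 106 OR 199 = 239 (0b11101111)
Final: R4 = 239

239


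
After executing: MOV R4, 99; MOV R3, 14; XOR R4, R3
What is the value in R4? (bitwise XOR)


Register state trace:
  MOV R4, 99  → R4 = 99 (0b01100011)
  MOV R3, 14  → R3 = 14 (0b00001110)
  XOR R4, R3  → R4 = 99 XOR 14 = 109 (0b01101101)
Final: R4 = 109

109


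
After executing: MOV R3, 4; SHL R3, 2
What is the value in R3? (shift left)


Register state trace:
  MOV R3, 4  → R3 = 4
  SHL R3, 2  → R3 = 4 << 2 = 4 * 2^2 = 16
Final: R3 = 16

16


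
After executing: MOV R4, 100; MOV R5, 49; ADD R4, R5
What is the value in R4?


Register state trace:
  MOV R4, 100  → R4 = 100
  MOV R5, 49  → R5 = 49
  ADD R4, R5  → R4 = 100 + 49 = 149
Final: R4 = 149

149


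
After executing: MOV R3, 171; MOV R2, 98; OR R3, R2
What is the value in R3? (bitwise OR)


Register state trace:
  MOV R3, 171  → R3 = 171 (0b10101011)
  MOV R2, 98  → R2 = 98 (0b01100010)
  OR R3, R2   → R3 = 171 OR 98 = 235 (0b11101011)
Final: R3 = 235

235


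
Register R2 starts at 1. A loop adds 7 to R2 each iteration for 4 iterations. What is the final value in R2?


Starting value: R2 = 1
  Iter 1: R2 = 1 + 7 = 8
  Iter 2: R2 = 8 + 7 = 15
  Iter 3: R2 = 15 + 7 = 22
  Iter 4: R2 = 22 + 7 = 29
Final: R2 = 29

29


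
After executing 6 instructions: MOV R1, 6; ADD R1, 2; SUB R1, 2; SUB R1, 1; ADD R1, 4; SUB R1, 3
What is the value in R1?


Register state trace:
  MOV R1, 6  → R1 = 6
  ADD R1, 2  → R1 = 6 + 2 = 8
  SUB R1, 2  → R1 = 8 - 2 = 6
  SUB R1, 1  → R1 = 6 - 1 = 5
  ADD R1, 4  → R1 = 5 + 4 = 9
  SUB R1, 3  → R1 = 9 - 3 = 6
Final: R1 = 6

6


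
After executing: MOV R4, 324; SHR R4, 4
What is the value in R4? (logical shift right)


Register state trace:
  MOV R4, 324  → R4 = 324
  SHR R4, 4  → R4 = 324 >> 4 = 324 // 2^4 = 20
Final: R4 = 20

20


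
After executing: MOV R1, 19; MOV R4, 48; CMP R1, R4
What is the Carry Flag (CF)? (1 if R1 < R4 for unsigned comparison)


Register state trace:
  MOV R1, 19  → R1 = 19
  MOV R4, 48  → R4 = 48
  CMP R1, R4  → unsigned 19 - 48: borrow occurs
  19 < 48, so CF = 1
CF = 1

1


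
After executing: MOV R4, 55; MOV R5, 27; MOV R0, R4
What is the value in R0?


Register state trace:
  MOV R4, 55  → R4 = 55
  MOV R5, 27  → R5 = 27
  MOV R0, R4  → R0 = 55
Final: R0 = 55

55


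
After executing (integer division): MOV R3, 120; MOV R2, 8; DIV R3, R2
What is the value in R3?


Register state trace:
  MOV R3, 120  → R3 = 120
  MOV R2, 8  → R2 = 8
  DIV R3, R2  → R3 = 120 // 8 = 15
Final: R3 = 15

15


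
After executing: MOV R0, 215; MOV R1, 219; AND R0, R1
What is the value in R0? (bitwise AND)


Register state trace:
  MOV R0, 215  → R0 = 215 (0b11010111)
  MOV R1, 219  → R1 = 219 (0b11011011)
  AND R0, R1  → R0 = 215 AND 219 = 211 (0b11010011)
Final: R0 = 211

211


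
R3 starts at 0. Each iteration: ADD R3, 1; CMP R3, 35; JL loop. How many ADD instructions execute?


Loop trace (R3 starts at 0, target 35, step 1):
  ADD #1: R3 = 0 + 1 = 1  → 1 < 35, loop
  ADD #2: R3 = 1 + 1 = 2  → 2 < 35, loop
  ADD #3: R3 = 2 + 1 = 3  → 3 < 35, loop
  ADD #4: R3 = 3 + 1 = 4  → 4 < 35, loop
  ADD #5: R3 = 4 + 1 = 5  → 5 < 35, loop
  ADD #6: R3 = 5 + 1 = 6  → 6 < 35, loop
  ADD #7: R3 = 6 + 1 = 7  → 7 < 35, loop
  ADD #8: R3 = 7 + 1 = 8  → 8 < 35, loop
  ADD #9: R3 = 8 + 1 = 9  → 9 < 35, loop
  ADD #10: R3 = 9 + 1 = 10  → 10 < 35, loop
  ADD #11: R3 = 10 + 1 = 11  → 11 < 35, loop
  ADD #12: R3 = 11 + 1 = 12  → 12 < 35, loop
  ADD #13: R3 = 12 + 1 = 13  → 13 < 35, loop
  ADD #14: R3 = 13 + 1 = 14  → 14 < 35, loop
  ADD #15: R3 = 14 + 1 = 15  → 15 < 35, loop
  ADD #16: R3 = 15 + 1 = 16  → 16 < 35, loop
  ADD #17: R3 = 16 + 1 = 17  → 17 < 35, loop
  ADD #18: R3 = 17 + 1 = 18  → 18 < 35, loop
  ADD #19: R3 = 18 + 1 = 19  → 19 < 35, loop
  ADD #20: R3 = 19 + 1 = 20  → 20 < 35, loop
  ADD #21: R3 = 20 + 1 = 21  → 21 < 35, loop
  ADD #22: R3 = 21 + 1 = 22  → 22 < 35, loop
  ADD #23: R3 = 22 + 1 = 23  → 23 < 35, loop
  ADD #24: R3 = 23 + 1 = 24  → 24 < 35, loop
  ADD #25: R3 = 24 + 1 = 25  → 25 < 35, loop
  ADD #26: R3 = 25 + 1 = 26  → 26 < 35, loop
  ADD #27: R3 = 26 + 1 = 27  → 27 < 35, loop
  ADD #28: R3 = 27 + 1 = 28  → 28 < 35, loop
  ADD #29: R3 = 28 + 1 = 29  → 29 < 35, loop
  ADD #30: R3 = 29 + 1 = 30  → 30 < 35, loop
  ADD #31: R3 = 30 + 1 = 31  → 31 < 35, loop
  ADD #32: R3 = 31 + 1 = 32  → 32 < 35, loop
  ADD #33: R3 = 32 + 1 = 33  → 33 < 35, loop
  ADD #34: R3 = 33 + 1 = 34  → 34 < 35, loop
  ADD #35: R3 = 34 + 1 = 35  → 35 >= 35, exit
Total ADD instructions: 35

35


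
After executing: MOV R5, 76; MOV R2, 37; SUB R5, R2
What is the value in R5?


Register state trace:
  MOV R5, 76  → R5 = 76
  MOV R2, 37  → R2 = 37
  SUB R5, R2  → R5 = 76 - 37 = 39
Final: R5 = 39

39


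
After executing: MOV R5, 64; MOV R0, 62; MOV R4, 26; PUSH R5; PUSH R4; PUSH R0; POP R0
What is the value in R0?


Stack trace (top is rightmost):
  MOV R5, 64  → R5 = 64
  MOV R0, 62  → R0 = 62
  MOV R4, 26  → R4 = 26
  PUSH R5  → stack: [64]
  PUSH R4  → stack: [64, 26]
  PUSH R0  → stack: [64, 26, 62]
  POP R0  → R0 = 62, stack: [64, 26]
Final: R0 = 62

62


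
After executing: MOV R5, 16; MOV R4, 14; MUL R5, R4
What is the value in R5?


Register state trace:
  MOV R5, 16  → R5 = 16
  MOV R4, 14  → R4 = 14
  MUL R5, R4  → R5 = 16 * 14 = 224
Final: R5 = 224

224


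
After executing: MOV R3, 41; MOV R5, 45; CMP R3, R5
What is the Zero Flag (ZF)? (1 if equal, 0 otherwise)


Register state trace:
  MOV R3, 41  → R3 = 41
  MOV R5, 45  → R5 = 45
  CMP R3, R5  → computes 41 - 45 = -4
  Result is nonzero, so values are not equal
ZF = 0

0


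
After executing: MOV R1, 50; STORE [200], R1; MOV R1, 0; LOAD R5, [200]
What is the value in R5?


Register and memory trace:
  MOV R1, 50  → R1 = 50
  STORE [200], R1  → mem[200] = 50
  MOV R1, 0  → R1 = 0
  LOAD R5, [200]  → R5 = mem[200] = 50
Final: R5 = 50

50


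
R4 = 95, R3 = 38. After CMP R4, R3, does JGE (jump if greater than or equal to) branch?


Trace:
  R4 = 95, R3 = 38
  CMP R4, R3  → compares 95 vs 38
  JGE checks: is 95 greater than or equal to 38?
  95 > 38, so condition is true
Branch taken: Yes

Yes


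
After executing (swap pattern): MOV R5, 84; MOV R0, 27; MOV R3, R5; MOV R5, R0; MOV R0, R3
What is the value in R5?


Register state trace (swap pattern):
  MOV R5, 84  → R5 = 84
  MOV R0, 27  → R0 = 27
  MOV R3, R5  → R3 = 84  (save R5)
  MOV R5, R0  → R5 = 27  (R5 gets R0's value)
  MOV R0, R3  → R0 = 84  (R0 gets saved value)
Final: R5 = 27

27


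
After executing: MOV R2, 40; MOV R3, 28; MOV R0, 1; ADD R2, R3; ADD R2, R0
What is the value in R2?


Register state trace:
  MOV R2, 40  → R2 = 40
  MOV R3, 28  → R3 = 28
  MOV R0, 1  → R0 = 1
  ADD R2, R3  → R2 = 40 + 28 = 68
  ADD R2, R0  → R2 = 68 + 1 = 69
Final: R2 = 69

69


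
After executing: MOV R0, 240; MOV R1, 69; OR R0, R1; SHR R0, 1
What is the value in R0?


Register state trace:
  MOV R0, 240  → R0 = 240 (0b11110000)
  MOV R1, 69  → R1 = 69 (0b01000101)
  OR R0, R1  → R0 = 240 OR 69 = 245 (0b11110101)
  SHR R0, 1  → R0 = 245 >> 1 = 122
Final: R0 = 122

122


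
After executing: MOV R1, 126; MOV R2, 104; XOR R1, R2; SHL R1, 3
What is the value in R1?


Register state trace:
  MOV R1, 126  → R1 = 126 (0b01111110)
  MOV R2, 104  → R2 = 104 (0b01101000)
  XOR R1, R2  → R1 = 126 XOR 104 = 22 (0b00010110)
  SHL R1, 3  → R1 = 22 << 3 = 176
Final: R1 = 176

176


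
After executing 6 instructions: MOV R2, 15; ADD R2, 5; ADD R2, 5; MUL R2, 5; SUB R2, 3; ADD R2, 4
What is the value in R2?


Register state trace:
  MOV R2, 15  → R2 = 15
  ADD R2, 5  → R2 = 15 + 5 = 20
  ADD R2, 5  → R2 = 20 + 5 = 25
  MUL R2, 5  → R2 = 25 * 5 = 125
  SUB R2, 3  → R2 = 125 - 3 = 122
  ADD R2, 4  → R2 = 122 + 4 = 126
Final: R2 = 126

126


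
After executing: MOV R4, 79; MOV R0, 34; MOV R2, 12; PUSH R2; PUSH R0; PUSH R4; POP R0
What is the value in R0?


Stack trace (top is rightmost):
  MOV R4, 79  → R4 = 79
  MOV R0, 34  → R0 = 34
  MOV R2, 12  → R2 = 12
  PUSH R2  → stack: [12]
  PUSH R0  → stack: [12, 34]
  PUSH R4  → stack: [12, 34, 79]
  POP R0  → R0 = 79, stack: [12, 34]
Final: R0 = 79

79


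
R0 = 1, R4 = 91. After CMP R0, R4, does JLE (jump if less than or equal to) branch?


Trace:
  R0 = 1, R4 = 91
  CMP R0, R4  → compares 1 vs 91
  JLE checks: is 1 less than or equal to 91?
  1 < 91, so condition is true
Branch taken: Yes

Yes


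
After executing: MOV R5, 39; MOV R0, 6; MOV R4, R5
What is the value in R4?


Register state trace:
  MOV R5, 39  → R5 = 39
  MOV R0, 6  → R0 = 6
  MOV R4, R5  → R4 = 39
Final: R4 = 39

39


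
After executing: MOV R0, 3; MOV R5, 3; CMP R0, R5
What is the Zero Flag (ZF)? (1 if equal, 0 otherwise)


Register state trace:
  MOV R0, 3  → R0 = 3
  MOV R5, 3  → R5 = 3
  CMP R0, R5  → computes 3 - 3 = 0
  Result is zero, so values are equal
ZF = 1

1


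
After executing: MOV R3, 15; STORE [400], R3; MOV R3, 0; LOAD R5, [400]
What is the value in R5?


Register and memory trace:
  MOV R3, 15  → R3 = 15
  STORE [400], R3  → mem[400] = 15
  MOV R3, 0  → R3 = 0
  LOAD R5, [400]  → R5 = mem[400] = 15
Final: R5 = 15

15


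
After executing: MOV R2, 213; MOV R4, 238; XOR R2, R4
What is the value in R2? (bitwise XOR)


Register state trace:
  MOV R2, 213  → R2 = 213 (0b11010101)
  MOV R4, 238  → R4 = 238 (0b11101110)
  XOR R2, R4  → R2 = 213 XOR 238 = 59 (0b00111011)
Final: R2 = 59

59


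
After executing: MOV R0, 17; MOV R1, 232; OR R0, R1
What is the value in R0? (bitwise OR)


Register state trace:
  MOV R0, 17  → R0 = 17 (0b00010001)
  MOV R1, 232  → R1 = 232 (0b11101000)
  OR R0, R1   → R0 = 17 OR 232 = 249 (0b11111001)
Final: R0 = 249

249


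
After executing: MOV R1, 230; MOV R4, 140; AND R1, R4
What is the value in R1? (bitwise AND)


Register state trace:
  MOV R1, 230  → R1 = 230 (0b11100110)
  MOV R4, 140  → R4 = 140 (0b10001100)
  AND R1, R4  → R1 = 230 AND 140 = 132 (0b10000100)
Final: R1 = 132

132


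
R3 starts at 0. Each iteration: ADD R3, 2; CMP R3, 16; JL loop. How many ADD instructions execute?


Loop trace (R3 starts at 0, target 16, step 2):
  ADD #1: R3 = 0 + 2 = 2  → 2 < 16, loop
  ADD #2: R3 = 2 + 2 = 4  → 4 < 16, loop
  ADD #3: R3 = 4 + 2 = 6  → 6 < 16, loop
  ADD #4: R3 = 6 + 2 = 8  → 8 < 16, loop
  ADD #5: R3 = 8 + 2 = 10  → 10 < 16, loop
  ADD #6: R3 = 10 + 2 = 12  → 12 < 16, loop
  ADD #7: R3 = 12 + 2 = 14  → 14 < 16, loop
  ADD #8: R3 = 14 + 2 = 16  → 16 >= 16, exit
Total ADD instructions: 8

8


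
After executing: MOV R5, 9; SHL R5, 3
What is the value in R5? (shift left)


Register state trace:
  MOV R5, 9  → R5 = 9
  SHL R5, 3  → R5 = 9 << 3 = 9 * 2^3 = 72
Final: R5 = 72

72


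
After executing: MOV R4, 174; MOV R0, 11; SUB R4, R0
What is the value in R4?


Register state trace:
  MOV R4, 174  → R4 = 174
  MOV R0, 11  → R0 = 11
  SUB R4, R0  → R4 = 174 - 11 = 163
Final: R4 = 163

163


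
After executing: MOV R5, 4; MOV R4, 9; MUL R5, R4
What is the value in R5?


Register state trace:
  MOV R5, 4  → R5 = 4
  MOV R4, 9  → R4 = 9
  MUL R5, R4  → R5 = 4 * 9 = 36
Final: R5 = 36

36


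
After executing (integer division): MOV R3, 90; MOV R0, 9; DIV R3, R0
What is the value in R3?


Register state trace:
  MOV R3, 90  → R3 = 90
  MOV R0, 9  → R0 = 9
  DIV R3, R0  → R3 = 90 // 9 = 10
Final: R3 = 10

10


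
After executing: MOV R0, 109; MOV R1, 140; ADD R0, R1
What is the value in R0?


Register state trace:
  MOV R0, 109  → R0 = 109
  MOV R1, 140  → R1 = 140
  ADD R0, R1  → R0 = 109 + 140 = 249
Final: R0 = 249

249


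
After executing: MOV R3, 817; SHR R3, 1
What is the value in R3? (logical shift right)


Register state trace:
  MOV R3, 817  → R3 = 817
  SHR R3, 1  → R3 = 817 >> 1 = 817 // 2^1 = 408
Final: R3 = 408

408


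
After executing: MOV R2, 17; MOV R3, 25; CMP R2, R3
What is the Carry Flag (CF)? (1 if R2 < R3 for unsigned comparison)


Register state trace:
  MOV R2, 17  → R2 = 17
  MOV R3, 25  → R3 = 25
  CMP R2, R3  → unsigned 17 - 25: borrow occurs
  17 < 25, so CF = 1
CF = 1

1


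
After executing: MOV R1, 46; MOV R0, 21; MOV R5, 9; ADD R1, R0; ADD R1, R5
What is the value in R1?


Register state trace:
  MOV R1, 46  → R1 = 46
  MOV R0, 21  → R0 = 21
  MOV R5, 9  → R5 = 9
  ADD R1, R0  → R1 = 46 + 21 = 67
  ADD R1, R5  → R1 = 67 + 9 = 76
Final: R1 = 76

76


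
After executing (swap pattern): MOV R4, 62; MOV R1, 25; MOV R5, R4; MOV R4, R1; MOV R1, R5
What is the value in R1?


Register state trace (swap pattern):
  MOV R4, 62  → R4 = 62
  MOV R1, 25  → R1 = 25
  MOV R5, R4  → R5 = 62  (save R4)
  MOV R4, R1  → R4 = 25  (R4 gets R1's value)
  MOV R1, R5  → R1 = 62  (R1 gets saved value)
Final: R1 = 62

62


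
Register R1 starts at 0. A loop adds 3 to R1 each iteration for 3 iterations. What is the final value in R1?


Starting value: R1 = 0
  Iter 1: R1 = 0 + 3 = 3
  Iter 2: R1 = 3 + 3 = 6
  Iter 3: R1 = 6 + 3 = 9
Final: R1 = 9

9


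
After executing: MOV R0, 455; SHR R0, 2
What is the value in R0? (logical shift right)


Register state trace:
  MOV R0, 455  → R0 = 455
  SHR R0, 2  → R0 = 455 >> 2 = 455 // 2^2 = 113
Final: R0 = 113

113


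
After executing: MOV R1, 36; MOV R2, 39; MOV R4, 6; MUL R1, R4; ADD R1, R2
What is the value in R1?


Register state trace:
  MOV R1, 36  → R1 = 36
  MOV R2, 39  → R2 = 39
  MOV R4, 6  → R4 = 6
  MUL R1, R4  → R1 = 36 * 6 = 216
  ADD R1, R2  → R1 = 216 + 39 = 255
Final: R1 = 255

255


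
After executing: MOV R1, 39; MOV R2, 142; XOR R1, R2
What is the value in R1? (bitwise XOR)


Register state trace:
  MOV R1, 39  → R1 = 39 (0b00100111)
  MOV R2, 142  → R2 = 142 (0b10001110)
  XOR R1, R2  → R1 = 39 XOR 142 = 169 (0b10101001)
Final: R1 = 169

169


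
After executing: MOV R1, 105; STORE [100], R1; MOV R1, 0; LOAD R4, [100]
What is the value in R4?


Register and memory trace:
  MOV R1, 105  → R1 = 105
  STORE [100], R1  → mem[100] = 105
  MOV R1, 0  → R1 = 0
  LOAD R4, [100]  → R4 = mem[100] = 105
Final: R4 = 105

105


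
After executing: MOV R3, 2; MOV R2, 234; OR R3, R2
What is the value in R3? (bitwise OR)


Register state trace:
  MOV R3, 2  → R3 = 2 (0b00000010)
  MOV R2, 234  → R2 = 234 (0b11101010)
  OR R3, R2   → R3 = 2 OR 234 = 234 (0b11101010)
Final: R3 = 234

234


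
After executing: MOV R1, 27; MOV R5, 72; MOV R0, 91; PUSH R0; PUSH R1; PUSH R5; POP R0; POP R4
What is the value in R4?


Stack trace (top is rightmost):
  MOV R1, 27  → R1 = 27
  MOV R5, 72  → R5 = 72
  MOV R0, 91  → R0 = 91
  PUSH R0  → stack: [91]
  PUSH R1  → stack: [91, 27]
  PUSH R5  → stack: [91, 27, 72]
  POP R0  → R0 = 72, stack: [91, 27]
  POP R4  → R4 = 27, stack: [91]
Final: R4 = 27

27


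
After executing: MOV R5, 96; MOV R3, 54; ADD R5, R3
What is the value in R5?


Register state trace:
  MOV R5, 96  → R5 = 96
  MOV R3, 54  → R3 = 54
  ADD R5, R3  → R5 = 96 + 54 = 150
Final: R5 = 150

150


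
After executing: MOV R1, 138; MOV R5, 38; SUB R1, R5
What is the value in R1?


Register state trace:
  MOV R1, 138  → R1 = 138
  MOV R5, 38  → R5 = 38
  SUB R1, R5  → R1 = 138 - 38 = 100
Final: R1 = 100

100


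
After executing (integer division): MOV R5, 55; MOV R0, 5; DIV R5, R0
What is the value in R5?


Register state trace:
  MOV R5, 55  → R5 = 55
  MOV R0, 5  → R0 = 5
  DIV R5, R0  → R5 = 55 // 5 = 11
Final: R5 = 11

11


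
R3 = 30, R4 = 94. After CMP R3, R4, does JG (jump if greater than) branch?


Trace:
  R3 = 30, R4 = 94
  CMP R3, R4  → compares 30 vs 94
  JG checks: is 30 greater than 94?
  30 < 94, so condition is false
Branch taken: No

No


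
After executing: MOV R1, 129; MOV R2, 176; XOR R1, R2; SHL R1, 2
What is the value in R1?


Register state trace:
  MOV R1, 129  → R1 = 129 (0b10000001)
  MOV R2, 176  → R2 = 176 (0b10110000)
  XOR R1, R2  → R1 = 129 XOR 176 = 49 (0b00110001)
  SHL R1, 2  → R1 = 49 << 2 = 196
Final: R1 = 196

196


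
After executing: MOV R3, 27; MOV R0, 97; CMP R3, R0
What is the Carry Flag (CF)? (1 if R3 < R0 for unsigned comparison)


Register state trace:
  MOV R3, 27  → R3 = 27
  MOV R0, 97  → R0 = 97
  CMP R3, R0  → unsigned 27 - 97: borrow occurs
  27 < 97, so CF = 1
CF = 1

1


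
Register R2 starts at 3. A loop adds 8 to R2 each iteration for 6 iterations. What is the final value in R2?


Starting value: R2 = 3
  Iter 1: R2 = 3 + 8 = 11
  Iter 2: R2 = 11 + 8 = 19
  Iter 3: R2 = 19 + 8 = 27
  Iter 4: R2 = 27 + 8 = 35
  Iter 5: R2 = 35 + 8 = 43
  Iter 6: R2 = 43 + 8 = 51
Final: R2 = 51

51


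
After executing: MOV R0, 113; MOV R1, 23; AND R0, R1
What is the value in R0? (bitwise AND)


Register state trace:
  MOV R0, 113  → R0 = 113 (0b01110001)
  MOV R1, 23  → R1 = 23 (0b00010111)
  AND R0, R1  → R0 = 113 AND 23 = 17 (0b00010001)
Final: R0 = 17

17


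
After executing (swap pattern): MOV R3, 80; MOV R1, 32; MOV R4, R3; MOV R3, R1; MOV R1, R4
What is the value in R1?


Register state trace (swap pattern):
  MOV R3, 80  → R3 = 80
  MOV R1, 32  → R1 = 32
  MOV R4, R3  → R4 = 80  (save R3)
  MOV R3, R1  → R3 = 32  (R3 gets R1's value)
  MOV R1, R4  → R1 = 80  (R1 gets saved value)
Final: R1 = 80

80


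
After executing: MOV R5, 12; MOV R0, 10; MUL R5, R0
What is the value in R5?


Register state trace:
  MOV R5, 12  → R5 = 12
  MOV R0, 10  → R0 = 10
  MUL R5, R0  → R5 = 12 * 10 = 120
Final: R5 = 120

120


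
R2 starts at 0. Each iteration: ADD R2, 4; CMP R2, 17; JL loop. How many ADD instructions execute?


Loop trace (R2 starts at 0, target 17, step 4):
  ADD #1: R2 = 0 + 4 = 4  → 4 < 17, loop
  ADD #2: R2 = 4 + 4 = 8  → 8 < 17, loop
  ADD #3: R2 = 8 + 4 = 12  → 12 < 17, loop
  ADD #4: R2 = 12 + 4 = 16  → 16 < 17, loop
  ADD #5: R2 = 16 + 4 = 20  → 20 >= 17, exit
Total ADD instructions: 5

5


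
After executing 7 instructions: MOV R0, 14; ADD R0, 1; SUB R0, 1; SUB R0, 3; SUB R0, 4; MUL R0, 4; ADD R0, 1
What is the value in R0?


Register state trace:
  MOV R0, 14  → R0 = 14
  ADD R0, 1  → R0 = 14 + 1 = 15
  SUB R0, 1  → R0 = 15 - 1 = 14
  SUB R0, 3  → R0 = 14 - 3 = 11
  SUB R0, 4  → R0 = 11 - 4 = 7
  MUL R0, 4  → R0 = 7 * 4 = 28
  ADD R0, 1  → R0 = 28 + 1 = 29
Final: R0 = 29

29


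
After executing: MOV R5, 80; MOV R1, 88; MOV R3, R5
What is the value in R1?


Register state trace:
  MOV R5, 80  → R5 = 80
  MOV R1, 88  → R1 = 88
  MOV R3, R5  → R3 = 80
Final: R1 = 88

88


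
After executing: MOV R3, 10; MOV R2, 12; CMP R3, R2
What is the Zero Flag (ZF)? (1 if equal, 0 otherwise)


Register state trace:
  MOV R3, 10  → R3 = 10
  MOV R2, 12  → R2 = 12
  CMP R3, R2  → computes 10 - 12 = -2
  Result is nonzero, so values are not equal
ZF = 0

0


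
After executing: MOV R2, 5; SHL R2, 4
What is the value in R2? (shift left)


Register state trace:
  MOV R2, 5  → R2 = 5
  SHL R2, 4  → R2 = 5 << 4 = 5 * 2^4 = 80
Final: R2 = 80

80


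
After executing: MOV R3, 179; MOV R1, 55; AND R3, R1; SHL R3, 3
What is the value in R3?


Register state trace:
  MOV R3, 179  → R3 = 179 (0b10110011)
  MOV R1, 55  → R1 = 55 (0b00110111)
  AND R3, R1  → R3 = 179 AND 55 = 51 (0b00110011)
  SHL R3, 3  → R3 = 51 << 3 = 408
Final: R3 = 408

408


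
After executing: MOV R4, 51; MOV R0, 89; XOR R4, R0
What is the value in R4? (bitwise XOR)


Register state trace:
  MOV R4, 51  → R4 = 51 (0b00110011)
  MOV R0, 89  → R0 = 89 (0b01011001)
  XOR R4, R0  → R4 = 51 XOR 89 = 106 (0b01101010)
Final: R4 = 106

106


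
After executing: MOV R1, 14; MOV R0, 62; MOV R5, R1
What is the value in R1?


Register state trace:
  MOV R1, 14  → R1 = 14
  MOV R0, 62  → R0 = 62
  MOV R5, R1  → R5 = 14
Final: R1 = 14

14


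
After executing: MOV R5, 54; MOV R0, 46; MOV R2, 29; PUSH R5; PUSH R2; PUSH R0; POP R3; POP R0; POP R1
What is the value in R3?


Stack trace (top is rightmost):
  MOV R5, 54  → R5 = 54
  MOV R0, 46  → R0 = 46
  MOV R2, 29  → R2 = 29
  PUSH R5  → stack: [54]
  PUSH R2  → stack: [54, 29]
  PUSH R0  → stack: [54, 29, 46]
  POP R3  → R3 = 46, stack: [54, 29]
  POP R0  → R0 = 29, stack: [54]
  POP R1  → R1 = 54, stack: []
Final: R3 = 46

46


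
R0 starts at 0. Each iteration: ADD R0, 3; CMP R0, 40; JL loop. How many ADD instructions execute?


Loop trace (R0 starts at 0, target 40, step 3):
  ADD #1: R0 = 0 + 3 = 3  → 3 < 40, loop
  ADD #2: R0 = 3 + 3 = 6  → 6 < 40, loop
  ADD #3: R0 = 6 + 3 = 9  → 9 < 40, loop
  ADD #4: R0 = 9 + 3 = 12  → 12 < 40, loop
  ADD #5: R0 = 12 + 3 = 15  → 15 < 40, loop
  ADD #6: R0 = 15 + 3 = 18  → 18 < 40, loop
  ADD #7: R0 = 18 + 3 = 21  → 21 < 40, loop
  ADD #8: R0 = 21 + 3 = 24  → 24 < 40, loop
  ADD #9: R0 = 24 + 3 = 27  → 27 < 40, loop
  ADD #10: R0 = 27 + 3 = 30  → 30 < 40, loop
  ADD #11: R0 = 30 + 3 = 33  → 33 < 40, loop
  ADD #12: R0 = 33 + 3 = 36  → 36 < 40, loop
  ADD #13: R0 = 36 + 3 = 39  → 39 < 40, loop
  ADD #14: R0 = 39 + 3 = 42  → 42 >= 40, exit
Total ADD instructions: 14

14


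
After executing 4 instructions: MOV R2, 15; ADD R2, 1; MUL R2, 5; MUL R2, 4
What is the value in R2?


Register state trace:
  MOV R2, 15  → R2 = 15
  ADD R2, 1  → R2 = 15 + 1 = 16
  MUL R2, 5  → R2 = 16 * 5 = 80
  MUL R2, 4  → R2 = 80 * 4 = 320
Final: R2 = 320

320


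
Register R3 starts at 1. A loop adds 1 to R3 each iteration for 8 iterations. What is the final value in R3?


Starting value: R3 = 1
  Iter 1: R3 = 1 + 1 = 2
  Iter 2: R3 = 2 + 1 = 3
  Iter 3: R3 = 3 + 1 = 4
  Iter 4: R3 = 4 + 1 = 5
  Iter 5: R3 = 5 + 1 = 6
  Iter 6: R3 = 6 + 1 = 7
  Iter 7: R3 = 7 + 1 = 8
  Iter 8: R3 = 8 + 1 = 9
Final: R3 = 9

9


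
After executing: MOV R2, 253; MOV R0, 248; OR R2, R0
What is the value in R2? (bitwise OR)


Register state trace:
  MOV R2, 253  → R2 = 253 (0b11111101)
  MOV R0, 248  → R0 = 248 (0b11111000)
  OR R2, R0   → R2 = 253 OR 248 = 253 (0b11111101)
Final: R2 = 253

253


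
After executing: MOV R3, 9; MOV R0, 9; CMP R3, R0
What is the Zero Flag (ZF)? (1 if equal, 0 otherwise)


Register state trace:
  MOV R3, 9  → R3 = 9
  MOV R0, 9  → R0 = 9
  CMP R3, R0  → computes 9 - 9 = 0
  Result is zero, so values are equal
ZF = 1

1


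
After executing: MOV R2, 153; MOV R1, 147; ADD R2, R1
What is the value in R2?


Register state trace:
  MOV R2, 153  → R2 = 153
  MOV R1, 147  → R1 = 147
  ADD R2, R1  → R2 = 153 + 147 = 300
Final: R2 = 300

300


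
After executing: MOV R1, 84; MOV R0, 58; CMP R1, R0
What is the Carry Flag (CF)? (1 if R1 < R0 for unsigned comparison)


Register state trace:
  MOV R1, 84  → R1 = 84
  MOV R0, 58  → R0 = 58
  CMP R1, R0  → unsigned 84 - 58: no borrow
  84 >= 58, so CF = 0
CF = 0

0


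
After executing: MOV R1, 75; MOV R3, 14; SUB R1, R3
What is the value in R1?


Register state trace:
  MOV R1, 75  → R1 = 75
  MOV R3, 14  → R3 = 14
  SUB R1, R3  → R1 = 75 - 14 = 61
Final: R1 = 61

61


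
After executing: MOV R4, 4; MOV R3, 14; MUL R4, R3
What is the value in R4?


Register state trace:
  MOV R4, 4  → R4 = 4
  MOV R3, 14  → R3 = 14
  MUL R4, R3  → R4 = 4 * 14 = 56
Final: R4 = 56

56


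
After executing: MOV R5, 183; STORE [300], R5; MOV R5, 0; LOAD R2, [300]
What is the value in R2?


Register and memory trace:
  MOV R5, 183  → R5 = 183
  STORE [300], R5  → mem[300] = 183
  MOV R5, 0  → R5 = 0
  LOAD R2, [300]  → R2 = mem[300] = 183
Final: R2 = 183

183


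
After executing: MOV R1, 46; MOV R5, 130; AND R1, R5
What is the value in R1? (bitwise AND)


Register state trace:
  MOV R1, 46  → R1 = 46 (0b00101110)
  MOV R5, 130  → R5 = 130 (0b10000010)
  AND R1, R5  → R1 = 46 AND 130 = 2 (0b00000010)
Final: R1 = 2

2


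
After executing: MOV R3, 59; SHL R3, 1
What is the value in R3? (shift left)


Register state trace:
  MOV R3, 59  → R3 = 59
  SHL R3, 1  → R3 = 59 << 1 = 59 * 2^1 = 118
Final: R3 = 118

118


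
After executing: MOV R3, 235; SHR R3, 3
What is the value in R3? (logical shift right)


Register state trace:
  MOV R3, 235  → R3 = 235
  SHR R3, 3  → R3 = 235 >> 3 = 235 // 2^3 = 29
Final: R3 = 29

29


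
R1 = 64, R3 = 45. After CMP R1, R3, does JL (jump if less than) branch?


Trace:
  R1 = 64, R3 = 45
  CMP R1, R3  → compares 64 vs 45
  JL checks: is 64 less than 45?
  64 > 45, so condition is false
Branch taken: No

No


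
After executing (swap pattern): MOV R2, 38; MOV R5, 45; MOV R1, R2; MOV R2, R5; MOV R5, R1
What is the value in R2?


Register state trace (swap pattern):
  MOV R2, 38  → R2 = 38
  MOV R5, 45  → R5 = 45
  MOV R1, R2  → R1 = 38  (save R2)
  MOV R2, R5  → R2 = 45  (R2 gets R5's value)
  MOV R5, R1  → R5 = 38  (R5 gets saved value)
Final: R2 = 45

45


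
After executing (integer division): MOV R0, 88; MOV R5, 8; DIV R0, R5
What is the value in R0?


Register state trace:
  MOV R0, 88  → R0 = 88
  MOV R5, 8  → R5 = 8
  DIV R0, R5  → R0 = 88 // 8 = 11
Final: R0 = 11

11


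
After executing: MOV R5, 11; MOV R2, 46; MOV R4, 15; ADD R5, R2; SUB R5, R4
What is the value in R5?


Register state trace:
  MOV R5, 11  → R5 = 11
  MOV R2, 46  → R2 = 46
  MOV R4, 15  → R4 = 15
  ADD R5, R2  → R5 = 11 + 46 = 57
  SUB R5, R4  → R5 = 57 - 15 = 42
Final: R5 = 42

42


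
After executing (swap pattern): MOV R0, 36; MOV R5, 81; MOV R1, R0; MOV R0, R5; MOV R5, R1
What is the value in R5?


Register state trace (swap pattern):
  MOV R0, 36  → R0 = 36
  MOV R5, 81  → R5 = 81
  MOV R1, R0  → R1 = 36  (save R0)
  MOV R0, R5  → R0 = 81  (R0 gets R5's value)
  MOV R5, R1  → R5 = 36  (R5 gets saved value)
Final: R5 = 36

36


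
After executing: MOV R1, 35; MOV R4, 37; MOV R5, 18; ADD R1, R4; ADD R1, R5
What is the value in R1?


Register state trace:
  MOV R1, 35  → R1 = 35
  MOV R4, 37  → R4 = 37
  MOV R5, 18  → R5 = 18
  ADD R1, R4  → R1 = 35 + 37 = 72
  ADD R1, R5  → R1 = 72 + 18 = 90
Final: R1 = 90

90


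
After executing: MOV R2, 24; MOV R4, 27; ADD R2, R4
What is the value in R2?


Register state trace:
  MOV R2, 24  → R2 = 24
  MOV R4, 27  → R4 = 27
  ADD R2, R4  → R2 = 24 + 27 = 51
Final: R2 = 51

51


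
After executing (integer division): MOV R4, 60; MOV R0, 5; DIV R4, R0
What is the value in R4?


Register state trace:
  MOV R4, 60  → R4 = 60
  MOV R0, 5  → R0 = 5
  DIV R4, R0  → R4 = 60 // 5 = 12
Final: R4 = 12

12


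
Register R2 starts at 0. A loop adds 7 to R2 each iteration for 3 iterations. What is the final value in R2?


Starting value: R2 = 0
  Iter 1: R2 = 0 + 7 = 7
  Iter 2: R2 = 7 + 7 = 14
  Iter 3: R2 = 14 + 7 = 21
Final: R2 = 21

21


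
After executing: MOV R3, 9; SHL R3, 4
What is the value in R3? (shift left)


Register state trace:
  MOV R3, 9  → R3 = 9
  SHL R3, 4  → R3 = 9 << 4 = 9 * 2^4 = 144
Final: R3 = 144

144


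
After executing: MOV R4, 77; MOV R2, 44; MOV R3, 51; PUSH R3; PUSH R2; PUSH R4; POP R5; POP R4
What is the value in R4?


Stack trace (top is rightmost):
  MOV R4, 77  → R4 = 77
  MOV R2, 44  → R2 = 44
  MOV R3, 51  → R3 = 51
  PUSH R3  → stack: [51]
  PUSH R2  → stack: [51, 44]
  PUSH R4  → stack: [51, 44, 77]
  POP R5  → R5 = 77, stack: [51, 44]
  POP R4  → R4 = 44, stack: [51]
Final: R4 = 44

44


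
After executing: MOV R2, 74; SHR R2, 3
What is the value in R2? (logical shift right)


Register state trace:
  MOV R2, 74  → R2 = 74
  SHR R2, 3  → R2 = 74 >> 3 = 74 // 2^3 = 9
Final: R2 = 9

9


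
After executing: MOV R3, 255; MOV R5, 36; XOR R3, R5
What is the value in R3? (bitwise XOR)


Register state trace:
  MOV R3, 255  → R3 = 255 (0b11111111)
  MOV R5, 36  → R5 = 36 (0b00100100)
  XOR R3, R5  → R3 = 255 XOR 36 = 219 (0b11011011)
Final: R3 = 219

219


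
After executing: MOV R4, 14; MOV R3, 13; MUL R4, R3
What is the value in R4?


Register state trace:
  MOV R4, 14  → R4 = 14
  MOV R3, 13  → R3 = 13
  MUL R4, R3  → R4 = 14 * 13 = 182
Final: R4 = 182

182


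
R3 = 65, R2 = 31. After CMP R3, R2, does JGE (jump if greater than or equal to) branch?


Trace:
  R3 = 65, R2 = 31
  CMP R3, R2  → compares 65 vs 31
  JGE checks: is 65 greater than or equal to 31?
  65 > 31, so condition is true
Branch taken: Yes

Yes


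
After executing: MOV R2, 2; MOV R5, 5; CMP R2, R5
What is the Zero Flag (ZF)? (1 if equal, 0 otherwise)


Register state trace:
  MOV R2, 2  → R2 = 2
  MOV R5, 5  → R5 = 5
  CMP R2, R5  → computes 2 - 5 = -3
  Result is nonzero, so values are not equal
ZF = 0

0


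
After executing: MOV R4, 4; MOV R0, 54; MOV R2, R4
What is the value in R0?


Register state trace:
  MOV R4, 4  → R4 = 4
  MOV R0, 54  → R0 = 54
  MOV R2, R4  → R2 = 4
Final: R0 = 54

54


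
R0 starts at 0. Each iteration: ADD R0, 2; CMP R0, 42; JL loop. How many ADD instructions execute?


Loop trace (R0 starts at 0, target 42, step 2):
  ADD #1: R0 = 0 + 2 = 2  → 2 < 42, loop
  ADD #2: R0 = 2 + 2 = 4  → 4 < 42, loop
  ADD #3: R0 = 4 + 2 = 6  → 6 < 42, loop
  ADD #4: R0 = 6 + 2 = 8  → 8 < 42, loop
  ADD #5: R0 = 8 + 2 = 10  → 10 < 42, loop
  ADD #6: R0 = 10 + 2 = 12  → 12 < 42, loop
  ADD #7: R0 = 12 + 2 = 14  → 14 < 42, loop
  ADD #8: R0 = 14 + 2 = 16  → 16 < 42, loop
  ADD #9: R0 = 16 + 2 = 18  → 18 < 42, loop
  ADD #10: R0 = 18 + 2 = 20  → 20 < 42, loop
  ADD #11: R0 = 20 + 2 = 22  → 22 < 42, loop
  ADD #12: R0 = 22 + 2 = 24  → 24 < 42, loop
  ADD #13: R0 = 24 + 2 = 26  → 26 < 42, loop
  ADD #14: R0 = 26 + 2 = 28  → 28 < 42, loop
  ADD #15: R0 = 28 + 2 = 30  → 30 < 42, loop
  ADD #16: R0 = 30 + 2 = 32  → 32 < 42, loop
  ADD #17: R0 = 32 + 2 = 34  → 34 < 42, loop
  ADD #18: R0 = 34 + 2 = 36  → 36 < 42, loop
  ADD #19: R0 = 36 + 2 = 38  → 38 < 42, loop
  ADD #20: R0 = 38 + 2 = 40  → 40 < 42, loop
  ADD #21: R0 = 40 + 2 = 42  → 42 >= 42, exit
Total ADD instructions: 21

21


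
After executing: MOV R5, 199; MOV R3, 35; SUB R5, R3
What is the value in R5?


Register state trace:
  MOV R5, 199  → R5 = 199
  MOV R3, 35  → R3 = 35
  SUB R5, R3  → R5 = 199 - 35 = 164
Final: R5 = 164

164


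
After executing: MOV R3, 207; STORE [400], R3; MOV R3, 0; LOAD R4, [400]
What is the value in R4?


Register and memory trace:
  MOV R3, 207  → R3 = 207
  STORE [400], R3  → mem[400] = 207
  MOV R3, 0  → R3 = 0
  LOAD R4, [400]  → R4 = mem[400] = 207
Final: R4 = 207

207


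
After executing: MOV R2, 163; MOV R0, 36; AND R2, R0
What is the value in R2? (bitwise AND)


Register state trace:
  MOV R2, 163  → R2 = 163 (0b10100011)
  MOV R0, 36  → R0 = 36 (0b00100100)
  AND R2, R0  → R2 = 163 AND 36 = 32 (0b00100000)
Final: R2 = 32

32


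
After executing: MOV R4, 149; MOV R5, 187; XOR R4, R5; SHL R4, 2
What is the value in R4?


Register state trace:
  MOV R4, 149  → R4 = 149 (0b10010101)
  MOV R5, 187  → R5 = 187 (0b10111011)
  XOR R4, R5  → R4 = 149 XOR 187 = 46 (0b00101110)
  SHL R4, 2  → R4 = 46 << 2 = 184
Final: R4 = 184

184


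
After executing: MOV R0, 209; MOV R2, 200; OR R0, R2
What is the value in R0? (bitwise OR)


Register state trace:
  MOV R0, 209  → R0 = 209 (0b11010001)
  MOV R2, 200  → R2 = 200 (0b11001000)
  OR R0, R2   → R0 = 209 OR 200 = 217 (0b11011001)
Final: R0 = 217

217


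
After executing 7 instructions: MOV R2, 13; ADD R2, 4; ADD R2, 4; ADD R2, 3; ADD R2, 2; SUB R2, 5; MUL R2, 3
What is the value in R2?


Register state trace:
  MOV R2, 13  → R2 = 13
  ADD R2, 4  → R2 = 13 + 4 = 17
  ADD R2, 4  → R2 = 17 + 4 = 21
  ADD R2, 3  → R2 = 21 + 3 = 24
  ADD R2, 2  → R2 = 24 + 2 = 26
  SUB R2, 5  → R2 = 26 - 5 = 21
  MUL R2, 3  → R2 = 21 * 3 = 63
Final: R2 = 63

63


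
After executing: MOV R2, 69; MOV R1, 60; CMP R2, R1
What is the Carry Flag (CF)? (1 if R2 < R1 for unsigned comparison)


Register state trace:
  MOV R2, 69  → R2 = 69
  MOV R1, 60  → R1 = 60
  CMP R2, R1  → unsigned 69 - 60: no borrow
  69 >= 60, so CF = 0
CF = 0

0


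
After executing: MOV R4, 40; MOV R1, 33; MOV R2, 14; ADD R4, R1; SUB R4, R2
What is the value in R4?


Register state trace:
  MOV R4, 40  → R4 = 40
  MOV R1, 33  → R1 = 33
  MOV R2, 14  → R2 = 14
  ADD R4, R1  → R4 = 40 + 33 = 73
  SUB R4, R2  → R4 = 73 - 14 = 59
Final: R4 = 59

59
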